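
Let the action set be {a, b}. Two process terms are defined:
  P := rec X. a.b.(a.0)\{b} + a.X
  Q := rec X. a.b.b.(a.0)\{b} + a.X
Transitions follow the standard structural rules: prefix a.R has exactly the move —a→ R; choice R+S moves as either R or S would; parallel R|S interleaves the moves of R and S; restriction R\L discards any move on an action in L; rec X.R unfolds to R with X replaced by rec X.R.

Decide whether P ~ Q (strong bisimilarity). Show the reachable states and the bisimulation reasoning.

not bisimilar

P's transition system — 4 states:
  s0 = rec X. a.b.(a.0)\{b} + a.X :: =a=> s0, =a=> s1
  s1 = b.(a.0)\{b} :: =b=> s2
  s2 = (a.0)\{b} :: =a=> s3
  s3 = 0\{b} :: ·
Q's transition system — 5 states:
  t0 = rec X. a.b.b.(a.0)\{b} + a.X :: =a=> t0, =a=> t1
  t1 = b.b.(a.0)\{b} :: =b=> t2
  t2 = b.(a.0)\{b} :: =b=> t3
  t3 = (a.0)\{b} :: =a=> t4
  t4 = 0\{b} :: ·
Bisimilarity quotient blocks:
  B0 = {s0}
  B1 = {s1, t2}
  B2 = {s2, t3}
  B3 = {s3, t4}
  B4 = {t0}
  B5 = {t1}
s0 ∈ B0, t0 ∈ B4 → different blocks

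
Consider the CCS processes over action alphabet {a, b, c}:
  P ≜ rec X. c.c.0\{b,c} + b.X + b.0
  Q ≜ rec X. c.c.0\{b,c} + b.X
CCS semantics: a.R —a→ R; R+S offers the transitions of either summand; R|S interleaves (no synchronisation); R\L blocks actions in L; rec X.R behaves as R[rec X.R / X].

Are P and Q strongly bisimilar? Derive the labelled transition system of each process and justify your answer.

not bisimilar

LTS(P): 4 reachable states
  u0 = rec X. c.c.0\{b,c} + b.X + b.0 ⊢ --b--▸ u0, --b--▸ u1, --c--▸ u2
  u1 = 0 ⊢ stopped
  u2 = c.0\{b,c} ⊢ --c--▸ u3
  u3 = 0\{b,c} ⊢ stopped
LTS(Q): 3 reachable states
  v0 = rec X. c.c.0\{b,c} + b.X ⊢ --b--▸ v0, --c--▸ v1
  v1 = c.0\{b,c} ⊢ --c--▸ v2
  v2 = 0\{b,c} ⊢ stopped
Coarsest stable partition (strong bisimilarity classes):
  B0 = {u0}
  B1 = {u1, u3, v2}
  B2 = {u2, v1}
  B3 = {v0}
u0 ∈ B0, v0 ∈ B3 → different blocks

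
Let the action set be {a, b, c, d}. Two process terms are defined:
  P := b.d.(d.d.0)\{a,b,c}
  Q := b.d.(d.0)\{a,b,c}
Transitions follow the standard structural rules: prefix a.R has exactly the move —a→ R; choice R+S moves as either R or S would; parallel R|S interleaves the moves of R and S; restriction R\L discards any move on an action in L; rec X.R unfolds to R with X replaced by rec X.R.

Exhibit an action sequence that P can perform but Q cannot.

P's transition system — 5 states:
  m0 = b.d.(d.d.0)\{a,b,c} | —b→ m1
  m1 = d.(d.d.0)\{a,b,c} | —d→ m2
  m2 = (d.d.0)\{a,b,c} | —d→ m3
  m3 = (d.0)\{a,b,c} | —d→ m4
  m4 = 0\{a,b,c} | deadlocked
Q's transition system — 4 states:
  n0 = b.d.(d.0)\{a,b,c} | —b→ n1
  n1 = d.(d.0)\{a,b,c} | —d→ n2
  n2 = (d.0)\{a,b,c} | —d→ n3
  n3 = 0\{a,b,c} | deadlocked
Run σ = ⟨bddd⟩ on P: start {m0}
  step 1 (b): {m1}
  step 2 (d): {m2}
  step 3 (d): {m3}
  step 4 (d): {m4}
  — P admits the full trace.
Run σ = ⟨bddd⟩ on Q: start {n0}
  step 1 (b): {n1}
  step 2 (d): {n2}
  step 3 (d): {n3}
  step 4 (d): ∅  — Q cannot continue

bddd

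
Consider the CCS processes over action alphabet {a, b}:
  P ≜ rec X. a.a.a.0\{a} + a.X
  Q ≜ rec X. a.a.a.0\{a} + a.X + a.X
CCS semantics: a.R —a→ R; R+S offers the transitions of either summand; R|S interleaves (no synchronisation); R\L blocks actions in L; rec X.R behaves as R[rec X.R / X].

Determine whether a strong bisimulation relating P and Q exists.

Reachable graph of P (4 states):
  m0 = rec X. a.a.a.0\{a} + a.X ⊢ -a-> m0, -a-> m1
  m1 = a.a.0\{a} ⊢ -a-> m2
  m2 = a.0\{a} ⊢ -a-> m3
  m3 = 0\{a} ⊢ deadlocked
Reachable graph of Q (4 states):
  n0 = rec X. a.a.a.0\{a} + a.X + a.X ⊢ -a-> n0, -a-> n1
  n1 = a.a.0\{a} ⊢ -a-> n2
  n2 = a.0\{a} ⊢ -a-> n3
  n3 = 0\{a} ⊢ deadlocked
Coarsest stable partition (strong bisimilarity classes):
  B0 = {m0, n0}
  B1 = {m1, n1}
  B2 = {m2, n2}
  B3 = {m3, n3}
m0 ∈ B0, n0 ∈ B0 → same block

YES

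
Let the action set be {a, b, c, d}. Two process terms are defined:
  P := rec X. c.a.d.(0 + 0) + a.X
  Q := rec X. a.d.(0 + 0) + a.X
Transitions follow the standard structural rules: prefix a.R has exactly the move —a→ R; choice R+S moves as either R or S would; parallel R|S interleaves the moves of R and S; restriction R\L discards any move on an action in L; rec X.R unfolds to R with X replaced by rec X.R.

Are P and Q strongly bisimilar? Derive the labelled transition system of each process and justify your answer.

not bisimilar

Reachable graph of P (4 states):
  s0 = rec X. c.a.d.(0 + 0) + a.X | —a→ s0, —c→ s1
  s1 = a.d.(0 + 0) | —a→ s2
  s2 = d.(0 + 0) | —d→ s3
  s3 = 0 + 0 | stopped
Reachable graph of Q (3 states):
  t0 = rec X. a.d.(0 + 0) + a.X | —a→ t0, —a→ t1
  t1 = d.(0 + 0) | —d→ t2
  t2 = 0 + 0 | stopped
Coarsest stable partition (strong bisimilarity classes):
  B0 = {s0}
  B1 = {s1}
  B2 = {s2, t1}
  B3 = {s3, t2}
  B4 = {t0}
s0 ∈ B0, t0 ∈ B4 → different blocks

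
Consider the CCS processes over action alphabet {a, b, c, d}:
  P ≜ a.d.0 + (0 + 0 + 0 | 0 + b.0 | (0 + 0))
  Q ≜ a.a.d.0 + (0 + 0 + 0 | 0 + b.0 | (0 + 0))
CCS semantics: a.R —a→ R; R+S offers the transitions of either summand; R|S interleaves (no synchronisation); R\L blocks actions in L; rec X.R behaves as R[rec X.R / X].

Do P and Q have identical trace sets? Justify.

traces(P) ≠ traces(Q) — witness ⟨ad⟩

P's transition system — 4 states:
  s0 = a.d.0 + (0 + 0 + 0 | 0 + b.0 | (0 + 0)) :: -a-> s1, -b-> s2
  s1 = d.0 :: -d-> s3
  s2 = 0 | (0 + 0) :: (no moves)
  s3 = 0 :: (no moves)
Q's transition system — 5 states:
  t0 = a.a.d.0 + (0 + 0 + 0 | 0 + b.0 | (0 + 0)) :: -a-> t1, -b-> t2
  t1 = a.d.0 :: -a-> t3
  t2 = 0 | (0 + 0) :: (no moves)
  t3 = d.0 :: -d-> t4
  t4 = 0 :: (no moves)
Executing ad from P (initial set {s0}):
  step 1 (a): {s1}
  step 2 (d): {s3}
  ✓ P
Executing ad from Q (initial set {t0}):
  step 1 (a): {t1}
  step 2 (d): ∅  — Q cannot continue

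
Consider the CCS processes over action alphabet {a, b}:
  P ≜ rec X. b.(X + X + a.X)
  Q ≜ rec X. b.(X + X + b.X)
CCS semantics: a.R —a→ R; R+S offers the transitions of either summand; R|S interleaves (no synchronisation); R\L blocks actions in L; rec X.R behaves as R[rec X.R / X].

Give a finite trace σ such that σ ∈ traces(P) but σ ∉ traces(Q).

LTS(P): 2 reachable states
  m0 = rec X. b.(X + X + a.X) → --b--▸ m1
  m1 = (rec X. b.(X + X + a.X)) + (rec X. b.(X + X + a.X)) + a.(rec X. b.(X + X + a.X)) → --a--▸ m0, --b--▸ m1
LTS(Q): 2 reachable states
  n0 = rec X. b.(X + X + b.X) → --b--▸ n1
  n1 = (rec X. b.(X + X + b.X)) + (rec X. b.(X + X + b.X)) + b.(rec X. b.(X + X + b.X)) → --b--▸ n0, --b--▸ n1
Run σ = ⟨ba⟩ on P: start {m0}
  [1] b ⇒ {m1}
  [2] a ⇒ {m0}
  ✓ P
Run σ = ⟨ba⟩ on Q: start {n0}
  [1] b ⇒ {n1}
  [2] a ⇒ no successor for Q

ba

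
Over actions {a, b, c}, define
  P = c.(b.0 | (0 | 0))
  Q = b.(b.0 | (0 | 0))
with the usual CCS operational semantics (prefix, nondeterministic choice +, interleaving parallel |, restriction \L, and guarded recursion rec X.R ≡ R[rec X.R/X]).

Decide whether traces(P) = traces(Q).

LTS(P): 3 reachable states
  u0 = c.(b.0 | (0 | 0)) :: =c=> u1
  u1 = b.0 | (0 | 0) :: =b=> u2
  u2 = 0 | (0 | 0) :: ·
LTS(Q): 3 reachable states
  v0 = b.(b.0 | (0 | 0)) :: =b=> v1
  v1 = b.0 | (0 | 0) :: =b=> v2
  v2 = 0 | (0 | 0) :: ·
Trace ⟨c⟩ through P, begin at {u0}:
  step 1 (c): {u1}
  — P admits the full trace.
Trace ⟨c⟩ through Q, begin at {v0}:
  step 1 (c): ∅ (Q stuck)

traces(P) ≠ traces(Q) — witness ⟨c⟩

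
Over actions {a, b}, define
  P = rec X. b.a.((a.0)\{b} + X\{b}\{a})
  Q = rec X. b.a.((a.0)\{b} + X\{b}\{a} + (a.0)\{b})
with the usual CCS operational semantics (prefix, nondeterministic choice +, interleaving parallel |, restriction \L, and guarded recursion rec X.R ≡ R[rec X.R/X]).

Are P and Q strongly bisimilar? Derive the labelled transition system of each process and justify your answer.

YES

Reachable graph of P (4 states):
  s0 = rec X. b.a.((a.0)\{b} + X\{b}\{a}) → =b=> s1
  s1 = a.((a.0)\{b} + (rec X. b.a.((a.0)\{b} + X\{b}\{a}))\{b}\{a}) → =a=> s2
  s2 = (a.0)\{b} + (rec X. b.a.((a.0)\{b} + X\{b}\{a}))\{b}\{a} → =a=> s3
  s3 = 0\{b} → ·
Reachable graph of Q (4 states):
  t0 = rec X. b.a.((a.0)\{b} + X\{b}\{a} + (a.0)\{b}) → =b=> t1
  t1 = a.((a.0)\{b} + (rec X. b.a.((a.0)\{b} + X\{b}\{a} + (a.0)\{b}))\{b}\{a} + (a.0)\{b}) → =a=> t2
  t2 = (a.0)\{b} + (rec X. b.a.((a.0)\{b} + X\{b}\{a} + (a.0)\{b}))\{b}\{a} + (a.0)\{b} → =a=> t3
  t3 = 0\{b} → ·
Bisimilarity quotient blocks:
  B0 = {s0, t0}
  B1 = {s1, t1}
  B2 = {s2, t2}
  B3 = {s3, t3}
s0 ∈ B0, t0 ∈ B0 → same block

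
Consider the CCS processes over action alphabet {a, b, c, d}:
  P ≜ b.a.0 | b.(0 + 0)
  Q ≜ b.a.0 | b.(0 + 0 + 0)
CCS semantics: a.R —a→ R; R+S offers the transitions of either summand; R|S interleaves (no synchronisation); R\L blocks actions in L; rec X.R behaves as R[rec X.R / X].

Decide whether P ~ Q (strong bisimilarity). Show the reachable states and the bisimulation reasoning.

YES

Reachable graph of P (6 states):
  u0 = b.a.0 | b.(0 + 0) → --b--▸ u1, --b--▸ u2
  u1 = a.0 | b.(0 + 0) → --a--▸ u3, --b--▸ u4
  u2 = b.a.0 | (0 + 0) → --b--▸ u4
  u3 = 0 | b.(0 + 0) → --b--▸ u5
  u4 = a.0 | (0 + 0) → --a--▸ u5
  u5 = 0 | (0 + 0) → stopped
Reachable graph of Q (6 states):
  v0 = b.a.0 | b.(0 + 0 + 0) → --b--▸ v1, --b--▸ v2
  v1 = a.0 | b.(0 + 0 + 0) → --a--▸ v3, --b--▸ v4
  v2 = b.a.0 | (0 + 0 + 0) → --b--▸ v4
  v3 = 0 | b.(0 + 0 + 0) → --b--▸ v5
  v4 = a.0 | (0 + 0 + 0) → --a--▸ v5
  v5 = 0 | (0 + 0 + 0) → stopped
Partition-refinement fixed point:
  B0 = {u0, v0}
  B1 = {u1, v1}
  B2 = {u3, v3}
  B3 = {u5, v5}
  B4 = {u4, v4}
  B5 = {u2, v2}
u0 ∈ B0, v0 ∈ B0 → same block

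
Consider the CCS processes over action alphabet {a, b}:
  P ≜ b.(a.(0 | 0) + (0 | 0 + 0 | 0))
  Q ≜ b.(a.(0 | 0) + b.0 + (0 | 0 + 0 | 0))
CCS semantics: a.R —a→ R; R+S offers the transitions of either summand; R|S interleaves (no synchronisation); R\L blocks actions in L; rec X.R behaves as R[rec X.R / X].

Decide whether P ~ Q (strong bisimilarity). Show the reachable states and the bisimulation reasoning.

NO

Reachable graph of P (3 states):
  m0 = b.(a.(0 | 0) + (0 | 0 + 0 | 0)) has moves —b→ m1
  m1 = a.(0 | 0) + (0 | 0 + 0 | 0) has moves —a→ m2
  m2 = 0 | 0 has moves (no moves)
Reachable graph of Q (4 states):
  n0 = b.(a.(0 | 0) + b.0 + (0 | 0 + 0 | 0)) has moves —b→ n1
  n1 = a.(0 | 0) + b.0 + (0 | 0 + 0 | 0) has moves —a→ n2, —b→ n3
  n2 = 0 | 0 has moves (no moves)
  n3 = 0 has moves (no moves)
Bisimilarity quotient blocks:
  B0 = {m0}
  B1 = {m1}
  B2 = {m2, n2, n3}
  B3 = {n0}
  B4 = {n1}
m0 ∈ B0, n0 ∈ B3 → different blocks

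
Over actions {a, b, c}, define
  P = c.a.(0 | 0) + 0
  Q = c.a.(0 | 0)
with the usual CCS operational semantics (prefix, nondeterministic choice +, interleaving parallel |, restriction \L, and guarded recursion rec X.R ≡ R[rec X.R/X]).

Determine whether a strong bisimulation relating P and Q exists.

P's transition system — 3 states:
  p0 = c.a.(0 | 0) + 0 :: —c→ p1
  p1 = a.(0 | 0) :: —a→ p2
  p2 = 0 | 0 :: deadlocked
Q's transition system — 3 states:
  q0 = c.a.(0 | 0) :: —c→ q1
  q1 = a.(0 | 0) :: —a→ q2
  q2 = 0 | 0 :: deadlocked
Coarsest stable partition (strong bisimilarity classes):
  B0 = {p0, q0}
  B1 = {p1, q1}
  B2 = {p2, q2}
p0 ∈ B0, q0 ∈ B0 → same block

YES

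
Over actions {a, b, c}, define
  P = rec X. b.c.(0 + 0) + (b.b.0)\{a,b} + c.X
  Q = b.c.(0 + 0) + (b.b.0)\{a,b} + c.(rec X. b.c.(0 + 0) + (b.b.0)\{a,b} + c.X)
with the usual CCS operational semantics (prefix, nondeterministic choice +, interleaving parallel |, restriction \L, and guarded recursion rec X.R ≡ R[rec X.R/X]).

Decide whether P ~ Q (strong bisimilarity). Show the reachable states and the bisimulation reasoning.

YES

LTS(P): 3 reachable states
  s0 = rec X. b.c.(0 + 0) + (b.b.0)\{a,b} + c.X ⊢ —b→ s1, —c→ s0
  s1 = c.(0 + 0) ⊢ —c→ s2
  s2 = 0 + 0 ⊢ ∅
LTS(Q): 4 reachable states
  t0 = b.c.(0 + 0) + (b.b.0)\{a,b} + c.(rec X. b.c.(0 + 0) + (b.b.0)\{a,b} + c.X) ⊢ —b→ t1, —c→ t2
  t1 = c.(0 + 0) ⊢ —c→ t3
  t2 = rec X. b.c.(0 + 0) + (b.b.0)\{a,b} + c.X ⊢ —b→ t1, —c→ t2
  t3 = 0 + 0 ⊢ ∅
Partition-refinement fixed point:
  B0 = {s0, t0, t2}
  B1 = {s1, t1}
  B2 = {s2, t3}
s0 ∈ B0, t0 ∈ B0 → same block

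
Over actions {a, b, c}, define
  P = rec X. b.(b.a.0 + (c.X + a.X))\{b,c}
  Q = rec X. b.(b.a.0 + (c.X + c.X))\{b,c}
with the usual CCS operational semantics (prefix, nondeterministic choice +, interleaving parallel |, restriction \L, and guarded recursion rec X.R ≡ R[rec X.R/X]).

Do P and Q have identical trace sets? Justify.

trace-distinct — witness ⟨ba⟩

P's transition system — 3 states:
  u0 = rec X. b.(b.a.0 + (c.X + a.X))\{b,c} | —b→ u1
  u1 = (b.a.0 + (c.(rec X. b.(b.a.0 + (c.X + a.X))\{b,c}) + a.(rec X. b.(b.a.0 + (c.X + a.X))\{b,c})))\{b,c} | —a→ u2
  u2 = (rec X. b.(b.a.0 + (c.X + a.X))\{b,c})\{b,c} | ∅
Q's transition system — 2 states:
  v0 = rec X. b.(b.a.0 + (c.X + c.X))\{b,c} | —b→ v1
  v1 = (b.a.0 + (c.(rec X. b.(b.a.0 + (c.X + c.X))\{b,c}) + c.(rec X. b.(b.a.0 + (c.X + c.X))\{b,c})))\{b,c} | ∅
Executing ba from P (initial set {u0}):
  [1] b ⇒ {u1}
  [2] a ⇒ {u2}
  ✓ P
Executing ba from Q (initial set {v0}):
  [1] b ⇒ {v1}
  [2] a ⇒ ∅  — Q cannot continue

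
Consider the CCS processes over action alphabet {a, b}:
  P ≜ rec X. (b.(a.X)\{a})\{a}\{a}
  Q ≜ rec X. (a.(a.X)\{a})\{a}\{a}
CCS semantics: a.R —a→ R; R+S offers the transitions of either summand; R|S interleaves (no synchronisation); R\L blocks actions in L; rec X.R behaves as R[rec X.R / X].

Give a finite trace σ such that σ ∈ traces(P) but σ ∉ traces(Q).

LTS(P): 2 reachable states
  p0 = rec X. (b.(a.X)\{a})\{a}\{a} ⊢ --b--▸ p1
  p1 = (a.(rec X. (b.(a.X)\{a})\{a}\{a}))\{a}\{a}\{a} ⊢ (no moves)
LTS(Q): 1 reachable states
  q0 = rec X. (a.(a.X)\{a})\{a}\{a} ⊢ (no moves)
Trace ⟨b⟩ through P, begin at {p0}:
  [1] b ⇒ {p1}
  ✓ P
Trace ⟨b⟩ through Q, begin at {q0}:
  [1] b ⇒ no successor for Q

b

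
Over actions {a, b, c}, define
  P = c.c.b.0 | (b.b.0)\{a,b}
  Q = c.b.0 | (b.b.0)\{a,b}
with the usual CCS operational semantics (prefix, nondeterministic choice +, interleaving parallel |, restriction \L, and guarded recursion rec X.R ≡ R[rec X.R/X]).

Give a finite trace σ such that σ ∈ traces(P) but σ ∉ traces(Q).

Reachable graph of P (4 states):
  p0 = c.c.b.0 | (b.b.0)\{a,b} | =c=> p1
  p1 = c.b.0 | (b.b.0)\{a,b} | =c=> p2
  p2 = b.0 | (b.b.0)\{a,b} | =b=> p3
  p3 = 0 | (b.b.0)\{a,b} | (no moves)
Reachable graph of Q (3 states):
  q0 = c.b.0 | (b.b.0)\{a,b} | =c=> q1
  q1 = b.0 | (b.b.0)\{a,b} | =b=> q2
  q2 = 0 | (b.b.0)\{a,b} | (no moves)
Run σ = ⟨cc⟩ on P: start {p0}
  after c @ step 1: {p1}
  after c @ step 2: {p2}
  — P admits the full trace.
Run σ = ⟨cc⟩ on Q: start {q0}
  after c @ step 1: {q1}
  after c @ step 2: ∅  — Q cannot continue

cc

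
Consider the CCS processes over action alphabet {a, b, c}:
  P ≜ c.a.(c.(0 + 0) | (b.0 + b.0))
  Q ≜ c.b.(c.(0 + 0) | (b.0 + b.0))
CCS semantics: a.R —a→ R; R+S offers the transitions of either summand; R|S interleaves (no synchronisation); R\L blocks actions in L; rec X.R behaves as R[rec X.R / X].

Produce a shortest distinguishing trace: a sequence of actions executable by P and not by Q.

ca

P's transition system — 6 states:
  m0 = c.a.(c.(0 + 0) | (b.0 + b.0)) :: ··c··> m1
  m1 = a.(c.(0 + 0) | (b.0 + b.0)) :: ··a··> m2
  m2 = c.(0 + 0) | (b.0 + b.0) :: ··b··> m3, ··c··> m4
  m3 = c.(0 + 0) | 0 :: ··c··> m5
  m4 = (0 + 0) | (b.0 + b.0) :: ··b··> m5
  m5 = (0 + 0) | 0 :: stopped
Q's transition system — 6 states:
  n0 = c.b.(c.(0 + 0) | (b.0 + b.0)) :: ··c··> n1
  n1 = b.(c.(0 + 0) | (b.0 + b.0)) :: ··b··> n2
  n2 = c.(0 + 0) | (b.0 + b.0) :: ··b··> n3, ··c··> n4
  n3 = c.(0 + 0) | 0 :: ··c··> n5
  n4 = (0 + 0) | (b.0 + b.0) :: ··b··> n5
  n5 = (0 + 0) | 0 :: stopped
Run σ = ⟨ca⟩ on P: start {m0}
  step 1 (c): {m1}
  step 2 (a): {m2}
  — P admits the full trace.
Run σ = ⟨ca⟩ on Q: start {n0}
  step 1 (c): {n1}
  step 2 (a): ∅ (Q stuck)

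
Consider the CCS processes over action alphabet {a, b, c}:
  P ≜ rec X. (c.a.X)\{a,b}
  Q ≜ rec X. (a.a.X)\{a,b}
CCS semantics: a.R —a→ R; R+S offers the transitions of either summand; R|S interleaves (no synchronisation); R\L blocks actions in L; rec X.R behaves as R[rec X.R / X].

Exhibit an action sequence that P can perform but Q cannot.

c

Reachable graph of P (2 states):
  m0 = rec X. (c.a.X)\{a,b} | =c=> m1
  m1 = (a.(rec X. (c.a.X)\{a,b}))\{a,b} | stopped
Reachable graph of Q (1 states):
  n0 = rec X. (a.a.X)\{a,b} | stopped
Executing c from P (initial set {m0}):
  step 1 (c): {m1}
  P completes σ.
Executing c from Q (initial set {n0}):
  step 1 (c): no successor for Q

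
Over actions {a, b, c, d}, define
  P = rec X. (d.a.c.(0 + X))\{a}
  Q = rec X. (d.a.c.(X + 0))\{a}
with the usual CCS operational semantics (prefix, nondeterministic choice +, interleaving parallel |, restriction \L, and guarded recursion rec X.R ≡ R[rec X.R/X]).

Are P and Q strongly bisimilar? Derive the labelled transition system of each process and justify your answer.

P's transition system — 2 states:
  s0 = rec X. (d.a.c.(0 + X))\{a} ⊢ —d→ s1
  s1 = (a.c.(0 + (rec X. (d.a.c.(0 + X))\{a})))\{a} ⊢ ·
Q's transition system — 2 states:
  t0 = rec X. (d.a.c.(X + 0))\{a} ⊢ —d→ t1
  t1 = (a.c.((rec X. (d.a.c.(X + 0))\{a}) + 0))\{a} ⊢ ·
Bisimilarity quotient blocks:
  B0 = {s0, t0}
  B1 = {s1, t1}
s0 ∈ B0, t0 ∈ B0 → same block

bisimilar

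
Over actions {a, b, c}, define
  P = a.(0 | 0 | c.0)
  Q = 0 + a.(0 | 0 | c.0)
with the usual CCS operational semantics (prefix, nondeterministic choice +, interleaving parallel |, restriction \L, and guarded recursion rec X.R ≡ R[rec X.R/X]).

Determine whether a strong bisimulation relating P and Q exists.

LTS(P): 3 reachable states
  u0 = a.(0 | 0 | c.0) → ··a··> u1
  u1 = 0 | 0 | c.0 → ··c··> u2
  u2 = 0 | 0 | 0 → stopped
LTS(Q): 3 reachable states
  v0 = 0 + a.(0 | 0 | c.0) → ··a··> v1
  v1 = 0 | 0 | c.0 → ··c··> v2
  v2 = 0 | 0 | 0 → stopped
Partition-refinement fixed point:
  B0 = {u0, v0}
  B1 = {u1, v1}
  B2 = {u2, v2}
u0 ∈ B0, v0 ∈ B0 → same block

bisimilar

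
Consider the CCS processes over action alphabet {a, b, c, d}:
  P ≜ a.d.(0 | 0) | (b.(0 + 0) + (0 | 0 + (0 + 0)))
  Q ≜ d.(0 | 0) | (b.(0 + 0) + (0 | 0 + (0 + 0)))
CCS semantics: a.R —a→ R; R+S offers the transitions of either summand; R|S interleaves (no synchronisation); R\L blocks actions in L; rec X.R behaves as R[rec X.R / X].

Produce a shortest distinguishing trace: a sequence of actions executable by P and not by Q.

LTS(P): 6 reachable states
  m0 = a.d.(0 | 0) | (b.(0 + 0) + (0 | 0 + (0 + 0))) has moves =a=> m1, =b=> m2
  m1 = d.(0 | 0) | (b.(0 + 0) + (0 | 0 + (0 + 0))) has moves =b=> m3, =d=> m4
  m2 = a.d.(0 | 0) | (0 + 0) has moves =a=> m3
  m3 = d.(0 | 0) | (0 + 0) has moves =d=> m5
  m4 = 0 | 0 | (b.(0 + 0) + (0 | 0 + (0 + 0))) has moves =b=> m5
  m5 = 0 | 0 | (0 + 0) has moves ·
LTS(Q): 4 reachable states
  n0 = d.(0 | 0) | (b.(0 + 0) + (0 | 0 + (0 + 0))) has moves =b=> n1, =d=> n2
  n1 = d.(0 | 0) | (0 + 0) has moves =d=> n3
  n2 = 0 | 0 | (b.(0 + 0) + (0 | 0 + (0 + 0))) has moves =b=> n3
  n3 = 0 | 0 | (0 + 0) has moves ·
Trace ⟨a⟩ through P, begin at {m0}:
  [1] a ⇒ {m1}
  — P admits the full trace.
Trace ⟨a⟩ through Q, begin at {n0}:
  [1] a ⇒ ∅  — Q cannot continue

a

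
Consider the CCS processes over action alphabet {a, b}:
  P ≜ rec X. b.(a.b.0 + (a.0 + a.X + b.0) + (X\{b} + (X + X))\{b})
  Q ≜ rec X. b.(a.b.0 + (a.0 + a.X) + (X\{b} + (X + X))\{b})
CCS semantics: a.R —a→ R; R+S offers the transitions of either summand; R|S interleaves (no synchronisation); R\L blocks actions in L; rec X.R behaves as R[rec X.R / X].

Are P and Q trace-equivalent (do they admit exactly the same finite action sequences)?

traces(P) ≠ traces(Q) — witness ⟨bb⟩

P's transition system — 4 states:
  s0 = rec X. b.(a.b.0 + (a.0 + a.X + b.0) + (X\{b} + (X + X))\{b}) :: --b--▸ s1
  s1 = a.b.0 + (a.0 + a.(rec X. b.(a.b.0 + (a.0 + a.X + b.0) + (X\{b} + (X + X))\{b})) + b.0) + ((rec X. b.(a.b.0 + (a.0 + a.X + b.0) + (X\{b} + (X + X))\{b}))\{b} + ((rec X. b.(a.b.0 + (a.0 + a.X + b.0) + (X\{b} + (X + X))\{b})) + (rec X. b.(a.b.0 + (a.0 + a.X + b.0) + (X\{b} + (X + X))\{b}))))\{b} :: --a--▸ s0, --a--▸ s2, --a--▸ s3, --b--▸ s2
  s2 = 0 :: ·
  s3 = b.0 :: --b--▸ s2
Q's transition system — 4 states:
  t0 = rec X. b.(a.b.0 + (a.0 + a.X) + (X\{b} + (X + X))\{b}) :: --b--▸ t1
  t1 = a.b.0 + (a.0 + a.(rec X. b.(a.b.0 + (a.0 + a.X) + (X\{b} + (X + X))\{b}))) + ((rec X. b.(a.b.0 + (a.0 + a.X) + (X\{b} + (X + X))\{b}))\{b} + ((rec X. b.(a.b.0 + (a.0 + a.X) + (X\{b} + (X + X))\{b})) + (rec X. b.(a.b.0 + (a.0 + a.X) + (X\{b} + (X + X))\{b}))))\{b} :: --a--▸ t0, --a--▸ t2, --a--▸ t3
  t2 = 0 :: ·
  t3 = b.0 :: --b--▸ t2
Trace ⟨bb⟩ through P, begin at {s0}:
  [1] b ⇒ {s1}
  [2] b ⇒ {s2}
  — P admits the full trace.
Trace ⟨bb⟩ through Q, begin at {t0}:
  [1] b ⇒ {t1}
  [2] b ⇒ ∅  — Q cannot continue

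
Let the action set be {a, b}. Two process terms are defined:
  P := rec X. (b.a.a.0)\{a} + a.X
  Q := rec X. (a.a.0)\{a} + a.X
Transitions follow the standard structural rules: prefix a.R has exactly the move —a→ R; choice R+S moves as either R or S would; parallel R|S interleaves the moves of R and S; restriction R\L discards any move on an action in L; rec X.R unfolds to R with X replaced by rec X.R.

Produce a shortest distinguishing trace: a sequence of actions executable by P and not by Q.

P's transition system — 2 states:
  p0 = rec X. (b.a.a.0)\{a} + a.X | =a=> p0, =b=> p1
  p1 = (a.a.0)\{a} | ∅
Q's transition system — 1 states:
  q0 = rec X. (a.a.0)\{a} + a.X | =a=> q0
Trace ⟨b⟩ through P, begin at {p0}:
  [1] b ⇒ {p1}
  — P admits the full trace.
Trace ⟨b⟩ through Q, begin at {q0}:
  [1] b ⇒ ∅  — Q cannot continue

b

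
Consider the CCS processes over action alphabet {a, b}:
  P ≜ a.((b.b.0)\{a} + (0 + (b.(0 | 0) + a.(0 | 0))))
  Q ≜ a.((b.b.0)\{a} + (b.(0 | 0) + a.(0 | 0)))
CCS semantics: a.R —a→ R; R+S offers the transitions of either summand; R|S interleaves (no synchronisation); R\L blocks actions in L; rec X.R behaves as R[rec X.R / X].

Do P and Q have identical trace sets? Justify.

trace-equivalent

P's transition system — 5 states:
  p0 = a.((b.b.0)\{a} + (0 + (b.(0 | 0) + a.(0 | 0)))) | -a-> p1
  p1 = (b.b.0)\{a} + (0 + (b.(0 | 0) + a.(0 | 0))) | -a-> p2, -b-> p2, -b-> p3
  p2 = 0 | 0 | ∅
  p3 = (b.0)\{a} | -b-> p4
  p4 = 0\{a} | ∅
Q's transition system — 5 states:
  q0 = a.((b.b.0)\{a} + (b.(0 | 0) + a.(0 | 0))) | -a-> q1
  q1 = (b.b.0)\{a} + (b.(0 | 0) + a.(0 | 0)) | -a-> q2, -b-> q2, -b-> q3
  q2 = 0 | 0 | ∅
  q3 = (b.0)\{a} | -b-> q4
  q4 = 0\{a} | ∅
Coarsest stable partition (strong bisimilarity classes):
  B0 = {p0, q0}
  B1 = {p1, q1}
  B2 = {p2, p4, q2, q4}
  B3 = {p3, q3}
p0 ∈ B0, q0 ∈ B0 → same block
Bisimilar ⇒ trace-equivalent.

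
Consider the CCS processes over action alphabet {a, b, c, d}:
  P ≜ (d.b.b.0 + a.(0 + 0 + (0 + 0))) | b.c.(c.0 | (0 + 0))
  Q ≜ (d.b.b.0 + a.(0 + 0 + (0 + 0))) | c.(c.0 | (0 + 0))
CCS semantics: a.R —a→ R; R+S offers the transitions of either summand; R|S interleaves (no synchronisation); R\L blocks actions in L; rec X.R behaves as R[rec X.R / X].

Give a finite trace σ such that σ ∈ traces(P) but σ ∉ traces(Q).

Reachable graph of P (20 states):
  m0 = (d.b.b.0 + a.(0 + 0 + (0 + 0))) | b.c.(c.0 | (0 + 0)) → --a--▸ m1, --b--▸ m2, --d--▸ m3
  m1 = (0 + 0 + (0 + 0)) | b.c.(c.0 | (0 + 0)) → --b--▸ m4
  m2 = (d.b.b.0 + a.(0 + 0 + (0 + 0))) | c.(c.0 | (0 + 0)) → --a--▸ m4, --c--▸ m5, --d--▸ m6
  m3 = b.b.0 | b.c.(c.0 | (0 + 0)) → --b--▸ m6, --b--▸ m7
  m4 = (0 + 0 + (0 + 0)) | c.(c.0 | (0 + 0)) → --c--▸ m8
  m5 = (d.b.b.0 + a.(0 + 0 + (0 + 0))) | (c.0 | (0 + 0)) → --a--▸ m8, --c--▸ m9, --d--▸ m10
  m6 = b.b.0 | c.(c.0 | (0 + 0)) → --b--▸ m11, --c--▸ m10
  m7 = b.0 | b.c.(c.0 | (0 + 0)) → --b--▸ m11, --b--▸ m12
  m8 = (0 + 0 + (0 + 0)) | (c.0 | (0 + 0)) → --c--▸ m13
  m9 = (d.b.b.0 + a.(0 + 0 + (0 + 0))) | (0 | (0 + 0)) → --a--▸ m13, --d--▸ m14
  m10 = b.b.0 | (c.0 | (0 + 0)) → --b--▸ m15, --c--▸ m14
  m11 = b.0 | c.(c.0 | (0 + 0)) → --b--▸ m16, --c--▸ m15
  m12 = 0 | b.c.(c.0 | (0 + 0)) → --b--▸ m16
  m13 = (0 + 0 + (0 + 0)) | (0 | (0 + 0)) → ∅
  m14 = b.b.0 | (0 | (0 + 0)) → --b--▸ m17
  m15 = b.0 | (c.0 | (0 + 0)) → --b--▸ m18, --c--▸ m17
  m16 = 0 | c.(c.0 | (0 + 0)) → --c--▸ m18
  m17 = b.0 | (0 | (0 + 0)) → --b--▸ m19
  m18 = 0 | (c.0 | (0 + 0)) → --c--▸ m19
  m19 = 0 | (0 | (0 + 0)) → ∅
Reachable graph of Q (15 states):
  n0 = (d.b.b.0 + a.(0 + 0 + (0 + 0))) | c.(c.0 | (0 + 0)) → --a--▸ n1, --c--▸ n2, --d--▸ n3
  n1 = (0 + 0 + (0 + 0)) | c.(c.0 | (0 + 0)) → --c--▸ n4
  n2 = (d.b.b.0 + a.(0 + 0 + (0 + 0))) | (c.0 | (0 + 0)) → --a--▸ n4, --c--▸ n5, --d--▸ n6
  n3 = b.b.0 | c.(c.0 | (0 + 0)) → --b--▸ n7, --c--▸ n6
  n4 = (0 + 0 + (0 + 0)) | (c.0 | (0 + 0)) → --c--▸ n8
  n5 = (d.b.b.0 + a.(0 + 0 + (0 + 0))) | (0 | (0 + 0)) → --a--▸ n8, --d--▸ n9
  n6 = b.b.0 | (c.0 | (0 + 0)) → --b--▸ n10, --c--▸ n9
  n7 = b.0 | c.(c.0 | (0 + 0)) → --b--▸ n11, --c--▸ n10
  n8 = (0 + 0 + (0 + 0)) | (0 | (0 + 0)) → ∅
  n9 = b.b.0 | (0 | (0 + 0)) → --b--▸ n12
  n10 = b.0 | (c.0 | (0 + 0)) → --b--▸ n13, --c--▸ n12
  n11 = 0 | c.(c.0 | (0 + 0)) → --c--▸ n13
  n12 = b.0 | (0 | (0 + 0)) → --b--▸ n14
  n13 = 0 | (c.0 | (0 + 0)) → --c--▸ n14
  n14 = 0 | (0 | (0 + 0)) → ∅
Executing b from P (initial set {m0}):
  [1] b ⇒ {m2}
  P completes σ.
Executing b from Q (initial set {n0}):
  [1] b ⇒ no successor for Q

b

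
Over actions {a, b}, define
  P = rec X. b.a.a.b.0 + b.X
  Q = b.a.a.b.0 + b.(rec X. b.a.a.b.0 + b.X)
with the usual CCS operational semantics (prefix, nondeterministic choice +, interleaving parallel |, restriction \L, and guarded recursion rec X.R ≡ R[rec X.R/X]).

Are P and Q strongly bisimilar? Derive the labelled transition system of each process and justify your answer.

P's transition system — 5 states:
  m0 = rec X. b.a.a.b.0 + b.X :: -b-> m0, -b-> m1
  m1 = a.a.b.0 :: -a-> m2
  m2 = a.b.0 :: -a-> m3
  m3 = b.0 :: -b-> m4
  m4 = 0 :: deadlocked
Q's transition system — 6 states:
  n0 = b.a.a.b.0 + b.(rec X. b.a.a.b.0 + b.X) :: -b-> n1, -b-> n2
  n1 = a.a.b.0 :: -a-> n3
  n2 = rec X. b.a.a.b.0 + b.X :: -b-> n1, -b-> n2
  n3 = a.b.0 :: -a-> n4
  n4 = b.0 :: -b-> n5
  n5 = 0 :: deadlocked
Partition-refinement fixed point:
  B0 = {m0, n0, n2}
  B1 = {m1, n1}
  B2 = {m2, n3}
  B3 = {m3, n4}
  B4 = {m4, n5}
m0 ∈ B0, n0 ∈ B0 → same block

YES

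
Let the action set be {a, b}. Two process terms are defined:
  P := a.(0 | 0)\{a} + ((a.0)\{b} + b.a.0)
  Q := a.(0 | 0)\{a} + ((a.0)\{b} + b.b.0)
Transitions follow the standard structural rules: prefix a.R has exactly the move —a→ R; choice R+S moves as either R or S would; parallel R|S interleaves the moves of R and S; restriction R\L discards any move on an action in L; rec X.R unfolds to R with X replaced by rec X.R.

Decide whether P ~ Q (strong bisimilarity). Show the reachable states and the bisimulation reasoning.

NO

Reachable graph of P (5 states):
  s0 = a.(0 | 0)\{a} + ((a.0)\{b} + b.a.0) :: =a=> s1, =a=> s2, =b=> s3
  s1 = (0 | 0)\{a} :: deadlocked
  s2 = 0\{b} :: deadlocked
  s3 = a.0 :: =a=> s4
  s4 = 0 :: deadlocked
Reachable graph of Q (5 states):
  t0 = a.(0 | 0)\{a} + ((a.0)\{b} + b.b.0) :: =a=> t1, =a=> t2, =b=> t3
  t1 = (0 | 0)\{a} :: deadlocked
  t2 = 0\{b} :: deadlocked
  t3 = b.0 :: =b=> t4
  t4 = 0 :: deadlocked
Bisimilarity quotient blocks:
  B0 = {s0}
  B1 = {s1, s2, s4, t1, t2, t4}
  B2 = {s3}
  B3 = {t0}
  B4 = {t3}
s0 ∈ B0, t0 ∈ B3 → different blocks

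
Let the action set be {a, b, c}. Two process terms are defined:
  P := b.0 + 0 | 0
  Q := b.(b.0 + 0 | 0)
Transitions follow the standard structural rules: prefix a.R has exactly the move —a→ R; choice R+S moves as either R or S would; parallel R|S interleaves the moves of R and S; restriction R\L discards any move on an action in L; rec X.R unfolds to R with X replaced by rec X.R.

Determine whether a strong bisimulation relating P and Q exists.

Reachable graph of P (2 states):
  u0 = b.0 + 0 | 0 :: ··b··> u1
  u1 = 0 :: ∅
Reachable graph of Q (3 states):
  v0 = b.(b.0 + 0 | 0) :: ··b··> v1
  v1 = b.0 + 0 | 0 :: ··b··> v2
  v2 = 0 :: ∅
Partition-refinement fixed point:
  B0 = {u0, v1}
  B1 = {u1, v2}
  B2 = {v0}
u0 ∈ B0, v0 ∈ B2 → different blocks

NO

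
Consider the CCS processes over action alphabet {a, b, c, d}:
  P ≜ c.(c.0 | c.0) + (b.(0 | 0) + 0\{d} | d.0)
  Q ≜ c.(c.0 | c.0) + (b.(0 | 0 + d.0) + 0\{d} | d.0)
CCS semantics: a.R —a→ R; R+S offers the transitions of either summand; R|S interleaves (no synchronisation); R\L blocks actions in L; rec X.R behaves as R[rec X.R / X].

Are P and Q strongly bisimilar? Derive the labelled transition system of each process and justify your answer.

Reachable graph of P (6 states):
  p0 = c.(c.0 | c.0) + (b.(0 | 0) + 0\{d} | d.0) has moves -b-> p1, -c-> p2, -d-> p3
  p1 = 0 | 0 has moves stopped
  p2 = c.0 | c.0 has moves -c-> p4, -c-> p5
  p3 = 0\{d} | 0 has moves stopped
  p4 = 0 | c.0 has moves -c-> p1
  p5 = c.0 | 0 has moves -c-> p1
Reachable graph of Q (8 states):
  q0 = c.(c.0 | c.0) + (b.(0 | 0 + d.0) + 0\{d} | d.0) has moves -b-> q1, -c-> q2, -d-> q3
  q1 = 0 | 0 + d.0 has moves -d-> q4
  q2 = c.0 | c.0 has moves -c-> q5, -c-> q6
  q3 = 0\{d} | 0 has moves stopped
  q4 = 0 has moves stopped
  q5 = 0 | c.0 has moves -c-> q7
  q6 = c.0 | 0 has moves -c-> q7
  q7 = 0 | 0 has moves stopped
Coarsest stable partition (strong bisimilarity classes):
  B0 = {p0}
  B1 = {p2, q2}
  B2 = {p4, p5, q5, q6}
  B3 = {p1, p3, q3, q4, q7}
  B4 = {q0}
  B5 = {q1}
p0 ∈ B0, q0 ∈ B4 → different blocks

not bisimilar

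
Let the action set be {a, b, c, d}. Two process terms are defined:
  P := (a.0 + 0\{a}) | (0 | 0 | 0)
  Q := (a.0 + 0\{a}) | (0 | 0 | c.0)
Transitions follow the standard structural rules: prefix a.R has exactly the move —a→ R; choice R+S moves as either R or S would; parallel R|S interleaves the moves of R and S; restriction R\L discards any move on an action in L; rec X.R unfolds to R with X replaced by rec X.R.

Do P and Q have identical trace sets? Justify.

Reachable graph of P (2 states):
  u0 = (a.0 + 0\{a}) | (0 | 0 | 0) | ··a··> u1
  u1 = 0 | (0 | 0 | 0) | ∅
Reachable graph of Q (4 states):
  v0 = (a.0 + 0\{a}) | (0 | 0 | c.0) | ··a··> v1, ··c··> v2
  v1 = 0 | (0 | 0 | c.0) | ··c··> v3
  v2 = (a.0 + 0\{a}) | (0 | 0 | 0) | ··a··> v3
  v3 = 0 | (0 | 0 | 0) | ∅
Trace ⟨c⟩ through Q, begin at {v0}:
  [1] c ⇒ {v2}
  — Q admits the full trace.
Trace ⟨c⟩ through P, begin at {u0}:
  [1] c ⇒ ∅  — P cannot continue

NO — witness ⟨c⟩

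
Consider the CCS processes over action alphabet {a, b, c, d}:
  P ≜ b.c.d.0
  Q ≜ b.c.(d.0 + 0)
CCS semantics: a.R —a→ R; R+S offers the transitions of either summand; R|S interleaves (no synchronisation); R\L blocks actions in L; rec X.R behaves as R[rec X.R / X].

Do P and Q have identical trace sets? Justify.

LTS(P): 4 reachable states
  m0 = b.c.d.0 ⊢ —b→ m1
  m1 = c.d.0 ⊢ —c→ m2
  m2 = d.0 ⊢ —d→ m3
  m3 = 0 ⊢ ·
LTS(Q): 4 reachable states
  n0 = b.c.(d.0 + 0) ⊢ —b→ n1
  n1 = c.(d.0 + 0) ⊢ —c→ n2
  n2 = d.0 + 0 ⊢ —d→ n3
  n3 = 0 ⊢ ·
Coarsest stable partition (strong bisimilarity classes):
  B0 = {m0, n0}
  B1 = {m1, n1}
  B2 = {m2, n2}
  B3 = {m3, n3}
m0 ∈ B0, n0 ∈ B0 → same block
Bisimilar ⇒ trace-equivalent.

trace-equivalent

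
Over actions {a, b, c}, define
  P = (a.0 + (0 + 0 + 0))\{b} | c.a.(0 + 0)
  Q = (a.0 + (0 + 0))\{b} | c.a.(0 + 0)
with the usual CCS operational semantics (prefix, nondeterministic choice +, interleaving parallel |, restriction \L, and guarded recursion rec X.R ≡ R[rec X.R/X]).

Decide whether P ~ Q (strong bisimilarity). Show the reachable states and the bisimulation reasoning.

P's transition system — 6 states:
  m0 = (a.0 + (0 + 0 + 0))\{b} | c.a.(0 + 0) ⊢ --a--▸ m1, --c--▸ m2
  m1 = 0\{b} | c.a.(0 + 0) ⊢ --c--▸ m3
  m2 = (a.0 + (0 + 0 + 0))\{b} | a.(0 + 0) ⊢ --a--▸ m3, --a--▸ m4
  m3 = 0\{b} | a.(0 + 0) ⊢ --a--▸ m5
  m4 = (a.0 + (0 + 0 + 0))\{b} | (0 + 0) ⊢ --a--▸ m5
  m5 = 0\{b} | (0 + 0) ⊢ ·
Q's transition system — 6 states:
  n0 = (a.0 + (0 + 0))\{b} | c.a.(0 + 0) ⊢ --a--▸ n1, --c--▸ n2
  n1 = 0\{b} | c.a.(0 + 0) ⊢ --c--▸ n3
  n2 = (a.0 + (0 + 0))\{b} | a.(0 + 0) ⊢ --a--▸ n3, --a--▸ n4
  n3 = 0\{b} | a.(0 + 0) ⊢ --a--▸ n5
  n4 = (a.0 + (0 + 0))\{b} | (0 + 0) ⊢ --a--▸ n5
  n5 = 0\{b} | (0 + 0) ⊢ ·
Coarsest stable partition (strong bisimilarity classes):
  B0 = {m0, n0}
  B1 = {m2, n2}
  B2 = {m3, m4, n3, n4}
  B3 = {m5, n5}
  B4 = {m1, n1}
m0 ∈ B0, n0 ∈ B0 → same block

YES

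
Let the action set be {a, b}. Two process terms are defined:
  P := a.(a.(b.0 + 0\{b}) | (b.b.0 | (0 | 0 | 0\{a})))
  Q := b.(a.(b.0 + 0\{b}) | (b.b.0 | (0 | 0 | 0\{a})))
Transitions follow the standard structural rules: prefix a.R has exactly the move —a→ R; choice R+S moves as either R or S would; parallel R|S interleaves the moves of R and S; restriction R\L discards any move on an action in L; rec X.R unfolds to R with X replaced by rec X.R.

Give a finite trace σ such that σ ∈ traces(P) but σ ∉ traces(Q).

Reachable graph of P (10 states):
  m0 = a.(a.(b.0 + 0\{b}) | (b.b.0 | (0 | 0 | 0\{a}))) ⊢ --a--▸ m1
  m1 = a.(b.0 + 0\{b}) | (b.b.0 | (0 | 0 | 0\{a})) ⊢ --a--▸ m2, --b--▸ m3
  m2 = (b.0 + 0\{b}) | (b.b.0 | (0 | 0 | 0\{a})) ⊢ --b--▸ m4, --b--▸ m5
  m3 = a.(b.0 + 0\{b}) | (b.0 | (0 | 0 | 0\{a})) ⊢ --a--▸ m4, --b--▸ m6
  m4 = (b.0 + 0\{b}) | (b.0 | (0 | 0 | 0\{a})) ⊢ --b--▸ m7, --b--▸ m8
  m5 = 0 | (b.b.0 | (0 | 0 | 0\{a})) ⊢ --b--▸ m8
  m6 = a.(b.0 + 0\{b}) | (0 | (0 | 0 | 0\{a})) ⊢ --a--▸ m7
  m7 = (b.0 + 0\{b}) | (0 | (0 | 0 | 0\{a})) ⊢ --b--▸ m9
  m8 = 0 | (b.0 | (0 | 0 | 0\{a})) ⊢ --b--▸ m9
  m9 = 0 | (0 | (0 | 0 | 0\{a})) ⊢ ∅
Reachable graph of Q (10 states):
  n0 = b.(a.(b.0 + 0\{b}) | (b.b.0 | (0 | 0 | 0\{a}))) ⊢ --b--▸ n1
  n1 = a.(b.0 + 0\{b}) | (b.b.0 | (0 | 0 | 0\{a})) ⊢ --a--▸ n2, --b--▸ n3
  n2 = (b.0 + 0\{b}) | (b.b.0 | (0 | 0 | 0\{a})) ⊢ --b--▸ n4, --b--▸ n5
  n3 = a.(b.0 + 0\{b}) | (b.0 | (0 | 0 | 0\{a})) ⊢ --a--▸ n4, --b--▸ n6
  n4 = (b.0 + 0\{b}) | (b.0 | (0 | 0 | 0\{a})) ⊢ --b--▸ n7, --b--▸ n8
  n5 = 0 | (b.b.0 | (0 | 0 | 0\{a})) ⊢ --b--▸ n8
  n6 = a.(b.0 + 0\{b}) | (0 | (0 | 0 | 0\{a})) ⊢ --a--▸ n7
  n7 = (b.0 + 0\{b}) | (0 | (0 | 0 | 0\{a})) ⊢ --b--▸ n9
  n8 = 0 | (b.0 | (0 | 0 | 0\{a})) ⊢ --b--▸ n9
  n9 = 0 | (0 | (0 | 0 | 0\{a})) ⊢ ∅
Executing a from P (initial set {m0}):
  [1] a ⇒ {m1}
  P completes σ.
Executing a from Q (initial set {n0}):
  [1] a ⇒ ∅  — Q cannot continue

a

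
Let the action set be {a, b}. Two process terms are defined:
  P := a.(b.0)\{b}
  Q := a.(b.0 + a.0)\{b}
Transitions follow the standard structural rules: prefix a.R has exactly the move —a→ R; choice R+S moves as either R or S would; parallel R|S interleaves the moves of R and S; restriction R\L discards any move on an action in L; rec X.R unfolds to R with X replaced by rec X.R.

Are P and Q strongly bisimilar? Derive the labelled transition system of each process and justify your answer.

P ≁ Q

LTS(P): 2 reachable states
  s0 = a.(b.0)\{b} :: ··a··> s1
  s1 = (b.0)\{b} :: stopped
LTS(Q): 3 reachable states
  t0 = a.(b.0 + a.0)\{b} :: ··a··> t1
  t1 = (b.0 + a.0)\{b} :: ··a··> t2
  t2 = 0\{b} :: stopped
Coarsest stable partition (strong bisimilarity classes):
  B0 = {s0, t1}
  B1 = {s1, t2}
  B2 = {t0}
s0 ∈ B0, t0 ∈ B2 → different blocks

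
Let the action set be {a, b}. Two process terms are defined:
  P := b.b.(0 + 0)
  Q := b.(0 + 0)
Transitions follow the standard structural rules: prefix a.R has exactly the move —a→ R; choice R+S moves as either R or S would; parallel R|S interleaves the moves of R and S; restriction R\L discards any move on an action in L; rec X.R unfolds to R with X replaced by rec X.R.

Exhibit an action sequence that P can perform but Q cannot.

LTS(P): 3 reachable states
  m0 = b.b.(0 + 0) ⊢ ··b··> m1
  m1 = b.(0 + 0) ⊢ ··b··> m2
  m2 = 0 + 0 ⊢ ·
LTS(Q): 2 reachable states
  n0 = b.(0 + 0) ⊢ ··b··> n1
  n1 = 0 + 0 ⊢ ·
Trace ⟨bb⟩ through P, begin at {m0}:
  step 1 (b): {m1}
  step 2 (b): {m2}
  ✓ P
Trace ⟨bb⟩ through Q, begin at {n0}:
  step 1 (b): {n1}
  step 2 (b): ∅  — Q cannot continue

bb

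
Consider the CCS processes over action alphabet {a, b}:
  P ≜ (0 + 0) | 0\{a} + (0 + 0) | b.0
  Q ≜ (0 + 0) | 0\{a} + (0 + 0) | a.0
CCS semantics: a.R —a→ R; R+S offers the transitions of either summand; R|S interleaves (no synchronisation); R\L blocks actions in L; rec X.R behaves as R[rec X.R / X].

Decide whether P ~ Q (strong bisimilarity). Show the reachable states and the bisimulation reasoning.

not bisimilar

LTS(P): 2 reachable states
  u0 = (0 + 0) | 0\{a} + (0 + 0) | b.0 → --b--▸ u1
  u1 = (0 + 0) | 0 → stopped
LTS(Q): 2 reachable states
  v0 = (0 + 0) | 0\{a} + (0 + 0) | a.0 → --a--▸ v1
  v1 = (0 + 0) | 0 → stopped
Partition-refinement fixed point:
  B0 = {u0}
  B1 = {u1, v1}
  B2 = {v0}
u0 ∈ B0, v0 ∈ B2 → different blocks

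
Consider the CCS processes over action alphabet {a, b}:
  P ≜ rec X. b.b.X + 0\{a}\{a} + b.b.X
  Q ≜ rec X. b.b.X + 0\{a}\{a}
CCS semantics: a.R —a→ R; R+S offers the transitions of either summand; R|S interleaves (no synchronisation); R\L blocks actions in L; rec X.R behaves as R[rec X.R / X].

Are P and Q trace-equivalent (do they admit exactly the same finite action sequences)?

P's transition system — 2 states:
  m0 = rec X. b.b.X + 0\{a}\{a} + b.b.X has moves -b-> m1
  m1 = b.(rec X. b.b.X + 0\{a}\{a} + b.b.X) has moves -b-> m0
Q's transition system — 2 states:
  n0 = rec X. b.b.X + 0\{a}\{a} has moves -b-> n1
  n1 = b.(rec X. b.b.X + 0\{a}\{a}) has moves -b-> n0
Partition-refinement fixed point:
  B0 = {m0, m1, n0, n1}
m0 ∈ B0, n0 ∈ B0 → same block
Bisimilar ⇒ trace-equivalent.

YES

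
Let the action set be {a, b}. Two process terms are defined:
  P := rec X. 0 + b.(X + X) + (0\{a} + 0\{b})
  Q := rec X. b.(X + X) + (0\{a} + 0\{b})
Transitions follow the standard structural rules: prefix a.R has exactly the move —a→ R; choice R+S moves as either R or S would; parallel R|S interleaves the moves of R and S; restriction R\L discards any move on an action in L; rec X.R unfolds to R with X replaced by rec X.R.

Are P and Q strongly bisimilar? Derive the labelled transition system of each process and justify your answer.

LTS(P): 2 reachable states
  s0 = rec X. 0 + b.(X + X) + (0\{a} + 0\{b}) ⊢ ··b··> s1
  s1 = (rec X. 0 + b.(X + X) + (0\{a} + 0\{b})) + (rec X. 0 + b.(X + X) + (0\{a} + 0\{b})) ⊢ ··b··> s1
LTS(Q): 2 reachable states
  t0 = rec X. b.(X + X) + (0\{a} + 0\{b}) ⊢ ··b··> t1
  t1 = (rec X. b.(X + X) + (0\{a} + 0\{b})) + (rec X. b.(X + X) + (0\{a} + 0\{b})) ⊢ ··b··> t1
Coarsest stable partition (strong bisimilarity classes):
  B0 = {s0, s1, t0, t1}
s0 ∈ B0, t0 ∈ B0 → same block

P ~ Q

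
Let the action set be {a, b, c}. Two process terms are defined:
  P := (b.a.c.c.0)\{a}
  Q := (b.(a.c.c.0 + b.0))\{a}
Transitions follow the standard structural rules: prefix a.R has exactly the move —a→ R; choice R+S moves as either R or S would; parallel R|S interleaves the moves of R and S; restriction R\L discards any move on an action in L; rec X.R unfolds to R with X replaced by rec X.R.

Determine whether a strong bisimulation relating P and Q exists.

not bisimilar

Reachable graph of P (2 states):
  u0 = (b.a.c.c.0)\{a} :: -b-> u1
  u1 = (a.c.c.0)\{a} :: ∅
Reachable graph of Q (3 states):
  v0 = (b.(a.c.c.0 + b.0))\{a} :: -b-> v1
  v1 = (a.c.c.0 + b.0)\{a} :: -b-> v2
  v2 = 0\{a} :: ∅
Coarsest stable partition (strong bisimilarity classes):
  B0 = {u0, v1}
  B1 = {u1, v2}
  B2 = {v0}
u0 ∈ B0, v0 ∈ B2 → different blocks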